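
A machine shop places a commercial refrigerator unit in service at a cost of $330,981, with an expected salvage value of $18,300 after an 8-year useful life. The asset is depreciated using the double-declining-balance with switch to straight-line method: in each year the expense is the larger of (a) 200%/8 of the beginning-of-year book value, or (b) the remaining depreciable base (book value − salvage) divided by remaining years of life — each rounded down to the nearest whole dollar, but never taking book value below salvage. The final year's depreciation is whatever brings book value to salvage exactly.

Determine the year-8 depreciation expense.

$20,082

Depreciable base = $330,981 − $18,300 = $312,681.
Year 1: DB = ⌊$330,981 × 200%/8⌋ = $82,745; SL = ⌊$312,681/8⌋ = $39,085 → take DB $82,745. Book value $248,236.
Year 2: DB = ⌊$248,236 × 200%/8⌋ = $62,059; SL = ⌊$229,936/7⌋ = $32,848 → take DB $62,059. Book value $186,177.
Year 3: DB = ⌊$186,177 × 200%/8⌋ = $46,544; SL = ⌊$167,877/6⌋ = $27,979 → take DB $46,544. Book value $139,633.
Year 4: DB = ⌊$139,633 × 200%/8⌋ = $34,908; SL = ⌊$121,333/5⌋ = $24,266 → take DB $34,908. Book value $104,725.
Year 5: DB = ⌊$104,725 × 200%/8⌋ = $26,181; SL = ⌊$86,425/4⌋ = $21,606 → take DB $26,181. Book value $78,544.
Year 6: DB = ⌊$78,544 × 200%/8⌋ = $19,636; SL = ⌊$60,244/3⌋ = $20,081 → take SL $20,081. Book value $58,463.
Year 7: DB = ⌊$58,463 × 200%/8⌋ = $14,615; SL = ⌊$40,163/2⌋ = $20,081 → take SL $20,081. Book value $38,382.
Year 8 (final): $38,382 − $18,300 = $20,082. Book value $18,300.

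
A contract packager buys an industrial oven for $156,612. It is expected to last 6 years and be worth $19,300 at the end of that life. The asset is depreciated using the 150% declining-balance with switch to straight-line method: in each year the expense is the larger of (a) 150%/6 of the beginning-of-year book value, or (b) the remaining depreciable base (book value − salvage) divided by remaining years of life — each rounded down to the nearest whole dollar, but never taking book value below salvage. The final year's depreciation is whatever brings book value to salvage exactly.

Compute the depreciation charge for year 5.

Depreciable base = $156,612 − $19,300 = $137,312.
Year 1: DB = ⌊$156,612 × 150%/6⌋ = $39,153; SL = ⌊$137,312/6⌋ = $22,885 → take DB $39,153. Book value $117,459.
Year 2: DB = ⌊$117,459 × 150%/6⌋ = $29,364; SL = ⌊$98,159/5⌋ = $19,631 → take DB $29,364. Book value $88,095.
Year 3: DB = ⌊$88,095 × 150%/6⌋ = $22,023; SL = ⌊$68,795/4⌋ = $17,198 → take DB $22,023. Book value $66,072.
Year 4: DB = ⌊$66,072 × 150%/6⌋ = $16,518; SL = ⌊$46,772/3⌋ = $15,590 → take DB $16,518. Book value $49,554.
Year 5: DB = ⌊$49,554 × 150%/6⌋ = $12,388; SL = ⌊$30,254/2⌋ = $15,127 → take SL $15,127. Book value $34,427.

$15,127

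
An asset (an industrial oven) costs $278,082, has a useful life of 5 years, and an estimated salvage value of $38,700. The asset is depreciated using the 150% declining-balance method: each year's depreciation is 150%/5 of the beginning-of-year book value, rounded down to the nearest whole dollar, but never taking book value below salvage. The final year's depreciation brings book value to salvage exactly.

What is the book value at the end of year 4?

$66,769

Depreciable base = $278,082 − $38,700 = $239,382.
Year 1: ⌊$278,082 × 150%/5⌋ = $83,424. Book value $194,658.
Year 2: ⌊$194,658 × 150%/5⌋ = $58,397. Book value $136,261.
Year 3: ⌊$136,261 × 150%/5⌋ = $40,878. Book value $95,383.
Year 4: ⌊$95,383 × 150%/5⌋ = $28,614. Book value $66,769.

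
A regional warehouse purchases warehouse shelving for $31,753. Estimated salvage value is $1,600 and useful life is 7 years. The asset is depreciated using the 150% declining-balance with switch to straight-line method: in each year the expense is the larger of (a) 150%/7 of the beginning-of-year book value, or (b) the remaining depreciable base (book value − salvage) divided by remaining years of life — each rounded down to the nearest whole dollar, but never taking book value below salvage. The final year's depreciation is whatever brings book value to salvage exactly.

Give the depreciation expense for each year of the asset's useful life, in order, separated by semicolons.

Depreciable base = $31,753 − $1,600 = $30,153.
Year 1: DB = ⌊$31,753 × 150%/7⌋ = $6,804; SL = ⌊$30,153/7⌋ = $4,307 → take DB $6,804. Book value $24,949.
Year 2: DB = ⌊$24,949 × 150%/7⌋ = $5,346; SL = ⌊$23,349/6⌋ = $3,891 → take DB $5,346. Book value $19,603.
Year 3: DB = ⌊$19,603 × 150%/7⌋ = $4,200; SL = ⌊$18,003/5⌋ = $3,600 → take DB $4,200. Book value $15,403.
Year 4: DB = ⌊$15,403 × 150%/7⌋ = $3,300; SL = ⌊$13,803/4⌋ = $3,450 → take SL $3,450. Book value $11,953.
Year 5: DB = ⌊$11,953 × 150%/7⌋ = $2,561; SL = ⌊$10,353/3⌋ = $3,451 → take SL $3,451. Book value $8,502.
Year 6: DB = ⌊$8,502 × 150%/7⌋ = $1,821; SL = ⌊$6,902/2⌋ = $3,451 → take SL $3,451. Book value $5,051.
Year 7 (final): $5,051 − $1,600 = $3,451. Book value $1,600.

$6,804; $5,346; $4,200; $3,450; $3,451; $3,451; $3,451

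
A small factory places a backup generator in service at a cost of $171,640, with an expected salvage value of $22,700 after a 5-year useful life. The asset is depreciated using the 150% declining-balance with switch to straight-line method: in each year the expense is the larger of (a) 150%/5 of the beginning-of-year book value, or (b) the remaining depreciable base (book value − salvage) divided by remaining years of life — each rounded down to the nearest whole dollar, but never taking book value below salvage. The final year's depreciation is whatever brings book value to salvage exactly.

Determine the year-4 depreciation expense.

Depreciable base = $171,640 − $22,700 = $148,940.
Year 1: DB = ⌊$171,640 × 150%/5⌋ = $51,492; SL = ⌊$148,940/5⌋ = $29,788 → take DB $51,492. Book value $120,148.
Year 2: DB = ⌊$120,148 × 150%/5⌋ = $36,044; SL = ⌊$97,448/4⌋ = $24,362 → take DB $36,044. Book value $84,104.
Year 3: DB = ⌊$84,104 × 150%/5⌋ = $25,231; SL = ⌊$61,404/3⌋ = $20,468 → take DB $25,231. Book value $58,873.
Year 4: DB = ⌊$58,873 × 150%/5⌋ = $17,661; SL = ⌊$36,173/2⌋ = $18,086 → take SL $18,086. Book value $40,787.

$18,086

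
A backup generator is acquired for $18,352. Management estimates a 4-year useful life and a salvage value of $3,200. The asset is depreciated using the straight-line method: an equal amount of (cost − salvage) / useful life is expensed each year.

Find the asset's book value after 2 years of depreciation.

$10,776

Depreciable base = $18,352 − $3,200 = $15,152.
Annual expense = $15,152 / 4 = $3,788.
End of year 1: book value $14,564.
End of year 2: book value $10,776.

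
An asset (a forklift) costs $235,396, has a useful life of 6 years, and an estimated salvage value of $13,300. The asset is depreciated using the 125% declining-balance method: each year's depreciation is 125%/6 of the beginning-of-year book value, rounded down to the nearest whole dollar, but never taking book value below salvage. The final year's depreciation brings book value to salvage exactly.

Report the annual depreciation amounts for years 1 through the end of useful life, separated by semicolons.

$49,040; $38,824; $30,735; $24,332; $19,263; $59,902

Depreciable base = $235,396 − $13,300 = $222,096.
Year 1: ⌊$235,396 × 125%/6⌋ = $49,040. Book value $186,356.
Year 2: ⌊$186,356 × 125%/6⌋ = $38,824. Book value $147,532.
Year 3: ⌊$147,532 × 125%/6⌋ = $30,735. Book value $116,797.
Year 4: ⌊$116,797 × 125%/6⌋ = $24,332. Book value $92,465.
Year 5: ⌊$92,465 × 125%/6⌋ = $19,263. Book value $73,202.
Year 6 (final): $73,202 − $13,300 = $59,902. Book value $13,300.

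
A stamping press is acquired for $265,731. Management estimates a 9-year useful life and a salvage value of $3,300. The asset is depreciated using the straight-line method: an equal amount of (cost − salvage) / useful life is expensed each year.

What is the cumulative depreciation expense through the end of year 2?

Depreciable base = $265,731 − $3,300 = $262,431.
Annual expense = $262,431 / 9 = $29,159.
End of year 1: book value $236,572.
End of year 2: book value $207,413.
Accumulated through year 2 = $265,731 − $207,413 = $58,318.

$58,318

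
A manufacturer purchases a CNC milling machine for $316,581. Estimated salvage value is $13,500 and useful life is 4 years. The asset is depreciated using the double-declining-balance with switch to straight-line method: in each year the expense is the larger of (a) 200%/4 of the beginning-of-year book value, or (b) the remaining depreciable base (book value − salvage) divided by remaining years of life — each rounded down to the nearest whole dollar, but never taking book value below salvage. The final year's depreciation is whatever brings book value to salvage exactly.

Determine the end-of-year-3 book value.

Depreciable base = $316,581 − $13,500 = $303,081.
Year 1: DB = ⌊$316,581 × 200%/4⌋ = $158,290; SL = ⌊$303,081/4⌋ = $75,770 → take DB $158,290. Book value $158,291.
Year 2: DB = ⌊$158,291 × 200%/4⌋ = $79,145; SL = ⌊$144,791/3⌋ = $48,263 → take DB $79,145. Book value $79,146.
Year 3: DB = ⌊$79,146 × 200%/4⌋ = $39,573; SL = ⌊$65,646/2⌋ = $32,823 → take DB $39,573. Book value $39,573.

$39,573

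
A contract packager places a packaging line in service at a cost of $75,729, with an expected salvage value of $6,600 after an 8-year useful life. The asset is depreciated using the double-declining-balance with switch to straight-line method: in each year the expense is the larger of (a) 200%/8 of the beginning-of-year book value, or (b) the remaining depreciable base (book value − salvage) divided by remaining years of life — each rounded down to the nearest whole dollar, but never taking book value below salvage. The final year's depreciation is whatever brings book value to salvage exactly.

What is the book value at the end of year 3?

$31,949

Depreciable base = $75,729 − $6,600 = $69,129.
Year 1: DB = ⌊$75,729 × 200%/8⌋ = $18,932; SL = ⌊$69,129/8⌋ = $8,641 → take DB $18,932. Book value $56,797.
Year 2: DB = ⌊$56,797 × 200%/8⌋ = $14,199; SL = ⌊$50,197/7⌋ = $7,171 → take DB $14,199. Book value $42,598.
Year 3: DB = ⌊$42,598 × 200%/8⌋ = $10,649; SL = ⌊$35,998/6⌋ = $5,999 → take DB $10,649. Book value $31,949.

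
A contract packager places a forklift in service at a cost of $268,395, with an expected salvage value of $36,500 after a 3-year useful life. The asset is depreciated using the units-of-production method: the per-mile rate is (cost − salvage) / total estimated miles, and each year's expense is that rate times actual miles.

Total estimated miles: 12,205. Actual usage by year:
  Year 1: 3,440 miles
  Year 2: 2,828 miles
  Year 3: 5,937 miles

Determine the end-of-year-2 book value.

$149,303

Depreciable base = $268,395 − $36,500 = $231,895.
Rate = $231,895 / 12,205 miles = $19 per mile.
Year 1: 3,440 × $19 = $65,360. Book value $203,035.
Year 2: 2,828 × $19 = $53,732. Book value $149,303.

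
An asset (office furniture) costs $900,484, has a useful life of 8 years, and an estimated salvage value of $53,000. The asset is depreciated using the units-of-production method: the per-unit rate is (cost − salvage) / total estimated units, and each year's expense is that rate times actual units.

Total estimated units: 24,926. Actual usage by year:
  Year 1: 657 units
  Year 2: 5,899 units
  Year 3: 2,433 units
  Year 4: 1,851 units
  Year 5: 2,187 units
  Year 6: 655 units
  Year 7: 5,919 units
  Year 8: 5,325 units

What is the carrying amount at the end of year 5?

Depreciable base = $900,484 − $53,000 = $847,484.
Rate = $847,484 / 24,926 units = $34 per unit.
Year 1: 657 × $34 = $22,338. Book value $878,146.
Year 2: 5,899 × $34 = $200,566. Book value $677,580.
Year 3: 2,433 × $34 = $82,722. Book value $594,858.
Year 4: 1,851 × $34 = $62,934. Book value $531,924.
Year 5: 2,187 × $34 = $74,358. Book value $457,566.

$457,566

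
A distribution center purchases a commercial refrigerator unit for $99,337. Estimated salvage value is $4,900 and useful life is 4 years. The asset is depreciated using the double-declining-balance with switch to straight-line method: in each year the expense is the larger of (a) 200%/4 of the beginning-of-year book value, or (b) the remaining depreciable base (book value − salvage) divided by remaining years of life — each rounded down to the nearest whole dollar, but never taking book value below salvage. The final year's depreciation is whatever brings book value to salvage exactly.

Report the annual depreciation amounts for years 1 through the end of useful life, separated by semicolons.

$49,668; $24,834; $12,417; $7,518

Depreciable base = $99,337 − $4,900 = $94,437.
Year 1: DB = ⌊$99,337 × 200%/4⌋ = $49,668; SL = ⌊$94,437/4⌋ = $23,609 → take DB $49,668. Book value $49,669.
Year 2: DB = ⌊$49,669 × 200%/4⌋ = $24,834; SL = ⌊$44,769/3⌋ = $14,923 → take DB $24,834. Book value $24,835.
Year 3: DB = ⌊$24,835 × 200%/4⌋ = $12,417; SL = ⌊$19,935/2⌋ = $9,967 → take DB $12,417. Book value $12,418.
Year 4 (final): $12,418 − $4,900 = $7,518. Book value $4,900.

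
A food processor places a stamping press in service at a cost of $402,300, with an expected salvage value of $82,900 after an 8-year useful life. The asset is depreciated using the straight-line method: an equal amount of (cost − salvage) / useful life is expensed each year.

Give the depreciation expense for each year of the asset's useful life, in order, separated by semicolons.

Depreciable base = $402,300 − $82,900 = $319,400.
Annual expense = $319,400 / 8 = $39,925.
End of year 1: book value $362,375.
End of year 2: book value $322,450.
End of year 3: book value $282,525.
End of year 4: book value $242,600.
End of year 5: book value $202,675.
End of year 6: book value $162,750.
End of year 7: book value $122,825.
End of year 8: book value $82,900.

$39,925; $39,925; $39,925; $39,925; $39,925; $39,925; $39,925; $39,925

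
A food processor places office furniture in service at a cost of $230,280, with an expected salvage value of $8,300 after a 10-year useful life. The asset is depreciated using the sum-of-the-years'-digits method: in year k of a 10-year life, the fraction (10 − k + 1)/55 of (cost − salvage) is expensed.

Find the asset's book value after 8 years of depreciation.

$20,408

Depreciable base = $230,280 − $8,300 = $221,980.
Sum of the years' digits = 10+9+8+7+6+5+4+3+2+1 = 55.
Year 1: $221,980 × 10/55 = $40,360. Book value $189,920.
Year 2: $221,980 × 9/55 = $36,324. Book value $153,596.
Year 3: $221,980 × 8/55 = $32,288. Book value $121,308.
Year 4: $221,980 × 7/55 = $28,252. Book value $93,056.
Year 5: $221,980 × 6/55 = $24,216. Book value $68,840.
Year 6: $221,980 × 5/55 = $20,180. Book value $48,660.
Year 7: $221,980 × 4/55 = $16,144. Book value $32,516.
Year 8: $221,980 × 3/55 = $12,108. Book value $20,408.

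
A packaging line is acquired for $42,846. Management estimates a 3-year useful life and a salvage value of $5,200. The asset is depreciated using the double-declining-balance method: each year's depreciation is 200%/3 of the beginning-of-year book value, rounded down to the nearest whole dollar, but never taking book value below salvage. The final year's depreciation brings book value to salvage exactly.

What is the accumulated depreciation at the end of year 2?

Depreciable base = $42,846 − $5,200 = $37,646.
Year 1: ⌊$42,846 × 200%/3⌋ = $28,564. Book value $14,282.
Year 2: ⌊$14,282 × 200%/3⌋ = $9,521, capped at $9,082. Book value $5,200.
Accumulated through year 2 = $42,846 − $5,200 = $37,646.

$37,646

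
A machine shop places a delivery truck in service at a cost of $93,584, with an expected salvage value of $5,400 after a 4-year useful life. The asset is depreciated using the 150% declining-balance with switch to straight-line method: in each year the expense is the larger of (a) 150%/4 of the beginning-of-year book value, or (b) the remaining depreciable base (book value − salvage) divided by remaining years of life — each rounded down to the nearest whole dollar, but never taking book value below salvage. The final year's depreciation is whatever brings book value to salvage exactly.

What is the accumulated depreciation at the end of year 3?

$72,605

Depreciable base = $93,584 − $5,400 = $88,184.
Year 1: DB = ⌊$93,584 × 150%/4⌋ = $35,094; SL = ⌊$88,184/4⌋ = $22,046 → take DB $35,094. Book value $58,490.
Year 2: DB = ⌊$58,490 × 150%/4⌋ = $21,933; SL = ⌊$53,090/3⌋ = $17,696 → take DB $21,933. Book value $36,557.
Year 3: DB = ⌊$36,557 × 150%/4⌋ = $13,708; SL = ⌊$31,157/2⌋ = $15,578 → take SL $15,578. Book value $20,979.
Accumulated through year 3 = $93,584 − $20,979 = $72,605.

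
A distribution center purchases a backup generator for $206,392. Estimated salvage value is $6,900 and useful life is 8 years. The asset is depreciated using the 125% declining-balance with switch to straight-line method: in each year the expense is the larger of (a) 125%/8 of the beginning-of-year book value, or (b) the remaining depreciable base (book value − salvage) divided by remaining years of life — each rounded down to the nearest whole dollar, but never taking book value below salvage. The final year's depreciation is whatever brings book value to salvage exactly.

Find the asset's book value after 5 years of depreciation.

$76,917

Depreciable base = $206,392 − $6,900 = $199,492.
Year 1: DB = ⌊$206,392 × 125%/8⌋ = $32,248; SL = ⌊$199,492/8⌋ = $24,936 → take DB $32,248. Book value $174,144.
Year 2: DB = ⌊$174,144 × 125%/8⌋ = $27,210; SL = ⌊$167,244/7⌋ = $23,892 → take DB $27,210. Book value $146,934.
Year 3: DB = ⌊$146,934 × 125%/8⌋ = $22,958; SL = ⌊$140,034/6⌋ = $23,339 → take SL $23,339. Book value $123,595.
Year 4: DB = ⌊$123,595 × 125%/8⌋ = $19,311; SL = ⌊$116,695/5⌋ = $23,339 → take SL $23,339. Book value $100,256.
Year 5: DB = ⌊$100,256 × 125%/8⌋ = $15,665; SL = ⌊$93,356/4⌋ = $23,339 → take SL $23,339. Book value $76,917.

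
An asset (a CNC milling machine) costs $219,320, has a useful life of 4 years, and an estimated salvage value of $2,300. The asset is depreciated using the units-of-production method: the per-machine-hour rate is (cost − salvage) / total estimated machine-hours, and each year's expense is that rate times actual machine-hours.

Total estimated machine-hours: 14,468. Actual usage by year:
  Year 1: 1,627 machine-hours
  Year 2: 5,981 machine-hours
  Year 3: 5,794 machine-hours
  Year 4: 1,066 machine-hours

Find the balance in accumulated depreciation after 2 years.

Depreciable base = $219,320 − $2,300 = $217,020.
Rate = $217,020 / 14,468 machine-hours = $15 per machine-hour.
Year 1: 1,627 × $15 = $24,405. Book value $194,915.
Year 2: 5,981 × $15 = $89,715. Book value $105,200.
Accumulated through year 2 = $219,320 − $105,200 = $114,120.

$114,120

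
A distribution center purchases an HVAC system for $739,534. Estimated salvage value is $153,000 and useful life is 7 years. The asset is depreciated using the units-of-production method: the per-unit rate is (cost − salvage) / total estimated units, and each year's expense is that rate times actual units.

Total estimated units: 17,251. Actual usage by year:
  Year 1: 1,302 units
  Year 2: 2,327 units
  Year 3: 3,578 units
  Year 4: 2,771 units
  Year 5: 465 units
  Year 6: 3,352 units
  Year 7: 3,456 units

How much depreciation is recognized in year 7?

Depreciable base = $739,534 − $153,000 = $586,534.
Rate = $586,534 / 17,251 units = $34 per unit.
Year 1: 1,302 × $34 = $44,268. Book value $695,266.
Year 2: 2,327 × $34 = $79,118. Book value $616,148.
Year 3: 3,578 × $34 = $121,652. Book value $494,496.
Year 4: 2,771 × $34 = $94,214. Book value $400,282.
Year 5: 465 × $34 = $15,810. Book value $384,472.
Year 6: 3,352 × $34 = $113,968. Book value $270,504.
Year 7: 3,456 × $34 = $117,504. Book value $153,000.

$117,504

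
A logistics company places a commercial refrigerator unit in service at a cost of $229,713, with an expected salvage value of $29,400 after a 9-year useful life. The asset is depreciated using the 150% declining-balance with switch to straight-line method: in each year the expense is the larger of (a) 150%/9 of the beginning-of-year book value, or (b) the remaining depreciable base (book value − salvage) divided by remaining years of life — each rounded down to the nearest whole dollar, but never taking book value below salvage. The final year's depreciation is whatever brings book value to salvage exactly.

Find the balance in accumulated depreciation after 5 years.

$137,395

Depreciable base = $229,713 − $29,400 = $200,313.
Year 1: DB = ⌊$229,713 × 150%/9⌋ = $38,285; SL = ⌊$200,313/9⌋ = $22,257 → take DB $38,285. Book value $191,428.
Year 2: DB = ⌊$191,428 × 150%/9⌋ = $31,904; SL = ⌊$162,028/8⌋ = $20,253 → take DB $31,904. Book value $159,524.
Year 3: DB = ⌊$159,524 × 150%/9⌋ = $26,587; SL = ⌊$130,124/7⌋ = $18,589 → take DB $26,587. Book value $132,937.
Year 4: DB = ⌊$132,937 × 150%/9⌋ = $22,156; SL = ⌊$103,537/6⌋ = $17,256 → take DB $22,156. Book value $110,781.
Year 5: DB = ⌊$110,781 × 150%/9⌋ = $18,463; SL = ⌊$81,381/5⌋ = $16,276 → take DB $18,463. Book value $92,318.
Accumulated through year 5 = $229,713 − $92,318 = $137,395.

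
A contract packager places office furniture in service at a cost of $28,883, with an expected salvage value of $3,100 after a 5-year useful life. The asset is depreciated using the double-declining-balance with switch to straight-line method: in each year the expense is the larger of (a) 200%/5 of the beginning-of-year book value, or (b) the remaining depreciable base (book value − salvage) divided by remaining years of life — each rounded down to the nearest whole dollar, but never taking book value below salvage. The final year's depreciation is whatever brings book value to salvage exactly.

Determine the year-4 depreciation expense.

$2,495

Depreciable base = $28,883 − $3,100 = $25,783.
Year 1: DB = ⌊$28,883 × 200%/5⌋ = $11,553; SL = ⌊$25,783/5⌋ = $5,156 → take DB $11,553. Book value $17,330.
Year 2: DB = ⌊$17,330 × 200%/5⌋ = $6,932; SL = ⌊$14,230/4⌋ = $3,557 → take DB $6,932. Book value $10,398.
Year 3: DB = ⌊$10,398 × 200%/5⌋ = $4,159; SL = ⌊$7,298/3⌋ = $2,432 → take DB $4,159. Book value $6,239.
Year 4: DB = ⌊$6,239 × 200%/5⌋ = $2,495; SL = ⌊$3,139/2⌋ = $1,569 → take DB $2,495. Book value $3,744.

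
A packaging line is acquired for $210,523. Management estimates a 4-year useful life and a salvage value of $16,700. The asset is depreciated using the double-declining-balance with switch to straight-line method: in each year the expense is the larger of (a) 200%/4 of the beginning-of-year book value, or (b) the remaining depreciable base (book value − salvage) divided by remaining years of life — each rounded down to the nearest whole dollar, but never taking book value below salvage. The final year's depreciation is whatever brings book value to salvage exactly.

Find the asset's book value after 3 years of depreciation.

$26,316

Depreciable base = $210,523 − $16,700 = $193,823.
Year 1: DB = ⌊$210,523 × 200%/4⌋ = $105,261; SL = ⌊$193,823/4⌋ = $48,455 → take DB $105,261. Book value $105,262.
Year 2: DB = ⌊$105,262 × 200%/4⌋ = $52,631; SL = ⌊$88,562/3⌋ = $29,520 → take DB $52,631. Book value $52,631.
Year 3: DB = ⌊$52,631 × 200%/4⌋ = $26,315; SL = ⌊$35,931/2⌋ = $17,965 → take DB $26,315. Book value $26,316.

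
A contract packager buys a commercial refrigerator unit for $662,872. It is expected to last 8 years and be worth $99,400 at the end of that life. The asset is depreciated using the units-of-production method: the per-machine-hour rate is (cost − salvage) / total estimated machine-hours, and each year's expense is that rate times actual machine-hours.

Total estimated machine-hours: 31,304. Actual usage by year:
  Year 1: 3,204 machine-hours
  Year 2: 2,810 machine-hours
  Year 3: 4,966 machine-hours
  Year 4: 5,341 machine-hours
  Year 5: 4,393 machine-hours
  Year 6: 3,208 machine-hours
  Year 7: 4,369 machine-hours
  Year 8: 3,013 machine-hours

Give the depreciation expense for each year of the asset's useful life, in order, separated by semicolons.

Depreciable base = $662,872 − $99,400 = $563,472.
Rate = $563,472 / 31,304 machine-hours = $18 per machine-hour.
Year 1: 3,204 × $18 = $57,672. Book value $605,200.
Year 2: 2,810 × $18 = $50,580. Book value $554,620.
Year 3: 4,966 × $18 = $89,388. Book value $465,232.
Year 4: 5,341 × $18 = $96,138. Book value $369,094.
Year 5: 4,393 × $18 = $79,074. Book value $290,020.
Year 6: 3,208 × $18 = $57,744. Book value $232,276.
Year 7: 4,369 × $18 = $78,642. Book value $153,634.
Year 8: 3,013 × $18 = $54,234. Book value $99,400.

$57,672; $50,580; $89,388; $96,138; $79,074; $57,744; $78,642; $54,234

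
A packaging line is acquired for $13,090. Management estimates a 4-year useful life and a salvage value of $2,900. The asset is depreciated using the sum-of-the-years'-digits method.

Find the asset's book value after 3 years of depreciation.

Depreciable base = $13,090 − $2,900 = $10,190.
Sum of the years' digits = 4+3+2+1 = 10.
Year 1: $10,190 × 4/10 = $4,076. Book value $9,014.
Year 2: $10,190 × 3/10 = $3,057. Book value $5,957.
Year 3: $10,190 × 2/10 = $2,038. Book value $3,919.

$3,919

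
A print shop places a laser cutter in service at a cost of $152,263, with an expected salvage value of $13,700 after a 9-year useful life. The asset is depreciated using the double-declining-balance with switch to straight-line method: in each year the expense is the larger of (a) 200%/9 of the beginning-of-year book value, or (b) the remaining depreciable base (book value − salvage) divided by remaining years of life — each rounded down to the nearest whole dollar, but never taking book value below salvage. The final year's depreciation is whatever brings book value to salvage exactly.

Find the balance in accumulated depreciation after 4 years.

$96,541

Depreciable base = $152,263 − $13,700 = $138,563.
Year 1: DB = ⌊$152,263 × 200%/9⌋ = $33,836; SL = ⌊$138,563/9⌋ = $15,395 → take DB $33,836. Book value $118,427.
Year 2: DB = ⌊$118,427 × 200%/9⌋ = $26,317; SL = ⌊$104,727/8⌋ = $13,090 → take DB $26,317. Book value $92,110.
Year 3: DB = ⌊$92,110 × 200%/9⌋ = $20,468; SL = ⌊$78,410/7⌋ = $11,201 → take DB $20,468. Book value $71,642.
Year 4: DB = ⌊$71,642 × 200%/9⌋ = $15,920; SL = ⌊$57,942/6⌋ = $9,657 → take DB $15,920. Book value $55,722.
Accumulated through year 4 = $152,263 − $55,722 = $96,541.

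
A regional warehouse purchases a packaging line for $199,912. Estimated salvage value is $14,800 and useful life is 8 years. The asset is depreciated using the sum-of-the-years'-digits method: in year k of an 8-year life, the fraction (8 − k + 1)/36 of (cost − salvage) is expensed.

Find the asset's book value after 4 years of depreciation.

Depreciable base = $199,912 − $14,800 = $185,112.
Sum of the years' digits = 8+7+6+5+4+3+2+1 = 36.
Year 1: $185,112 × 8/36 = $41,136. Book value $158,776.
Year 2: $185,112 × 7/36 = $35,994. Book value $122,782.
Year 3: $185,112 × 6/36 = $30,852. Book value $91,930.
Year 4: $185,112 × 5/36 = $25,710. Book value $66,220.

$66,220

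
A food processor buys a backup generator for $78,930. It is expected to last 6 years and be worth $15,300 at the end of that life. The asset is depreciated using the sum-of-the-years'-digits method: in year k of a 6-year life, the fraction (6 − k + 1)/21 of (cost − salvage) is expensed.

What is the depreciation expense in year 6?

Depreciable base = $78,930 − $15,300 = $63,630.
Sum of the years' digits = 6+5+4+3+2+1 = 21.
Year 1: $63,630 × 6/21 = $18,180. Book value $60,750.
Year 2: $63,630 × 5/21 = $15,150. Book value $45,600.
Year 3: $63,630 × 4/21 = $12,120. Book value $33,480.
Year 4: $63,630 × 3/21 = $9,090. Book value $24,390.
Year 5: $63,630 × 2/21 = $6,060. Book value $18,330.
Year 6: $63,630 × 1/21 = $3,030. Book value $15,300.

$3,030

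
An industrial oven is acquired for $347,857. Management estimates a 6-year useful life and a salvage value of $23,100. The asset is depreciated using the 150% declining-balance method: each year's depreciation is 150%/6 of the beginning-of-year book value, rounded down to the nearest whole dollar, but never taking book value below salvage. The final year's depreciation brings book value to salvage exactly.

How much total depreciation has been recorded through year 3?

Depreciable base = $347,857 − $23,100 = $324,757.
Year 1: ⌊$347,857 × 150%/6⌋ = $86,964. Book value $260,893.
Year 2: ⌊$260,893 × 150%/6⌋ = $65,223. Book value $195,670.
Year 3: ⌊$195,670 × 150%/6⌋ = $48,917. Book value $146,753.
Accumulated through year 3 = $347,857 − $146,753 = $201,104.

$201,104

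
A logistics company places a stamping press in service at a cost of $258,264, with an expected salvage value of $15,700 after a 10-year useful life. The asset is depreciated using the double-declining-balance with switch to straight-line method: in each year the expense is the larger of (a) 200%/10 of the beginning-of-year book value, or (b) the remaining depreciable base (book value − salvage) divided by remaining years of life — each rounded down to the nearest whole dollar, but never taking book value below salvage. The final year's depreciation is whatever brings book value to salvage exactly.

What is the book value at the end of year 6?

$67,704

Depreciable base = $258,264 − $15,700 = $242,564.
Year 1: DB = ⌊$258,264 × 200%/10⌋ = $51,652; SL = ⌊$242,564/10⌋ = $24,256 → take DB $51,652. Book value $206,612.
Year 2: DB = ⌊$206,612 × 200%/10⌋ = $41,322; SL = ⌊$190,912/9⌋ = $21,212 → take DB $41,322. Book value $165,290.
Year 3: DB = ⌊$165,290 × 200%/10⌋ = $33,058; SL = ⌊$149,590/8⌋ = $18,698 → take DB $33,058. Book value $132,232.
Year 4: DB = ⌊$132,232 × 200%/10⌋ = $26,446; SL = ⌊$116,532/7⌋ = $16,647 → take DB $26,446. Book value $105,786.
Year 5: DB = ⌊$105,786 × 200%/10⌋ = $21,157; SL = ⌊$90,086/6⌋ = $15,014 → take DB $21,157. Book value $84,629.
Year 6: DB = ⌊$84,629 × 200%/10⌋ = $16,925; SL = ⌊$68,929/5⌋ = $13,785 → take DB $16,925. Book value $67,704.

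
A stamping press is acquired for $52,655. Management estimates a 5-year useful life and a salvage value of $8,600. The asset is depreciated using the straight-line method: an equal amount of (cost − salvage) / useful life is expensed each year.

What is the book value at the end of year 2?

Depreciable base = $52,655 − $8,600 = $44,055.
Annual expense = $44,055 / 5 = $8,811.
End of year 1: book value $43,844.
End of year 2: book value $35,033.

$35,033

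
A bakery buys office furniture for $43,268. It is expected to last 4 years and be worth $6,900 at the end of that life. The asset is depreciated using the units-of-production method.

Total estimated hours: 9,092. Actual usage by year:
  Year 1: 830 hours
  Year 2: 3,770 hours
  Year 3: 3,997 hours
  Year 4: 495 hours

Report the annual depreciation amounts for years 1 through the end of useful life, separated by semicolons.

Depreciable base = $43,268 − $6,900 = $36,368.
Rate = $36,368 / 9,092 hours = $4 per hour.
Year 1: 830 × $4 = $3,320. Book value $39,948.
Year 2: 3,770 × $4 = $15,080. Book value $24,868.
Year 3: 3,997 × $4 = $15,988. Book value $8,880.
Year 4: 495 × $4 = $1,980. Book value $6,900.

$3,320; $15,080; $15,988; $1,980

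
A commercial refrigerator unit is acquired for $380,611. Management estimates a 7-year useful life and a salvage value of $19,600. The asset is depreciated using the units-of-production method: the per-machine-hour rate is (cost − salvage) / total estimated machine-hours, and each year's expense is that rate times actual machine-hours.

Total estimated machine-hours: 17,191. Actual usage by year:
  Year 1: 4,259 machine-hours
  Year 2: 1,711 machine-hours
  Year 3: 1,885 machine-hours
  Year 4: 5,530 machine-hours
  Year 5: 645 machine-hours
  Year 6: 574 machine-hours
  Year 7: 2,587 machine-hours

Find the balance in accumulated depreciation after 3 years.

Depreciable base = $380,611 − $19,600 = $361,011.
Rate = $361,011 / 17,191 machine-hours = $21 per machine-hour.
Year 1: 4,259 × $21 = $89,439. Book value $291,172.
Year 2: 1,711 × $21 = $35,931. Book value $255,241.
Year 3: 1,885 × $21 = $39,585. Book value $215,656.
Accumulated through year 3 = $380,611 − $215,656 = $164,955.

$164,955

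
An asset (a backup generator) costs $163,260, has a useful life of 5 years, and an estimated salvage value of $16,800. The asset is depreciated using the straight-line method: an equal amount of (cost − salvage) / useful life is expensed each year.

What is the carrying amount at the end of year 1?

Depreciable base = $163,260 − $16,800 = $146,460.
Annual expense = $146,460 / 5 = $29,292.
End of year 1: book value $133,968.

$133,968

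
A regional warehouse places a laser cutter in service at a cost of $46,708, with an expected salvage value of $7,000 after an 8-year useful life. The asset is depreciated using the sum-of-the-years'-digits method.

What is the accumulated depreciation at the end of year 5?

$33,090

Depreciable base = $46,708 − $7,000 = $39,708.
Sum of the years' digits = 8+7+6+5+4+3+2+1 = 36.
Year 1: $39,708 × 8/36 = $8,824. Book value $37,884.
Year 2: $39,708 × 7/36 = $7,721. Book value $30,163.
Year 3: $39,708 × 6/36 = $6,618. Book value $23,545.
Year 4: $39,708 × 5/36 = $5,515. Book value $18,030.
Year 5: $39,708 × 4/36 = $4,412. Book value $13,618.
Accumulated through year 5 = $46,708 − $13,618 = $33,090.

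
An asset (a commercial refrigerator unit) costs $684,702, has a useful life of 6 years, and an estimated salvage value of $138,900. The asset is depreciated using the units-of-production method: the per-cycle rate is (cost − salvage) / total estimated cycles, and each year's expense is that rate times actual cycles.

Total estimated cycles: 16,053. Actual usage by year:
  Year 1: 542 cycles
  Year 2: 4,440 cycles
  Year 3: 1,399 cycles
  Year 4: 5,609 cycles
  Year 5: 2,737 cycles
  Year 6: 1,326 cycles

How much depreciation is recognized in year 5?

$93,058

Depreciable base = $684,702 − $138,900 = $545,802.
Rate = $545,802 / 16,053 cycles = $34 per cycle.
Year 1: 542 × $34 = $18,428. Book value $666,274.
Year 2: 4,440 × $34 = $150,960. Book value $515,314.
Year 3: 1,399 × $34 = $47,566. Book value $467,748.
Year 4: 5,609 × $34 = $190,706. Book value $277,042.
Year 5: 2,737 × $34 = $93,058. Book value $183,984.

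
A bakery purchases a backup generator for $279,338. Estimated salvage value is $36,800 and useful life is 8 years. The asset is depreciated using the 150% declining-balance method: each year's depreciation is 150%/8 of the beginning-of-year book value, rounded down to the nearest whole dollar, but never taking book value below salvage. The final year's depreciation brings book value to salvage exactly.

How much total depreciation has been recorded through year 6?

Depreciable base = $279,338 − $36,800 = $242,538.
Year 1: ⌊$279,338 × 150%/8⌋ = $52,375. Book value $226,963.
Year 2: ⌊$226,963 × 150%/8⌋ = $42,555. Book value $184,408.
Year 3: ⌊$184,408 × 150%/8⌋ = $34,576. Book value $149,832.
Year 4: ⌊$149,832 × 150%/8⌋ = $28,093. Book value $121,739.
Year 5: ⌊$121,739 × 150%/8⌋ = $22,826. Book value $98,913.
Year 6: ⌊$98,913 × 150%/8⌋ = $18,546. Book value $80,367.
Accumulated through year 6 = $279,338 − $80,367 = $198,971.

$198,971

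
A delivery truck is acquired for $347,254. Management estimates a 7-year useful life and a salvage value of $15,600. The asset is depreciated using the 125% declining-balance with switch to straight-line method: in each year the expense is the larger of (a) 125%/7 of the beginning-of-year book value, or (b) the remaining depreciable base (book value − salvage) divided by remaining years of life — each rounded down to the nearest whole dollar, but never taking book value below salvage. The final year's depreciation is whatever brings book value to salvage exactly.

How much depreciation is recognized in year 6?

$43,742

Depreciable base = $347,254 − $15,600 = $331,654.
Year 1: DB = ⌊$347,254 × 125%/7⌋ = $62,009; SL = ⌊$331,654/7⌋ = $47,379 → take DB $62,009. Book value $285,245.
Year 2: DB = ⌊$285,245 × 125%/7⌋ = $50,936; SL = ⌊$269,645/6⌋ = $44,940 → take DB $50,936. Book value $234,309.
Year 3: DB = ⌊$234,309 × 125%/7⌋ = $41,840; SL = ⌊$218,709/5⌋ = $43,741 → take SL $43,741. Book value $190,568.
Year 4: DB = ⌊$190,568 × 125%/7⌋ = $34,030; SL = ⌊$174,968/4⌋ = $43,742 → take SL $43,742. Book value $146,826.
Year 5: DB = ⌊$146,826 × 125%/7⌋ = $26,218; SL = ⌊$131,226/3⌋ = $43,742 → take SL $43,742. Book value $103,084.
Year 6: DB = ⌊$103,084 × 125%/7⌋ = $18,407; SL = ⌊$87,484/2⌋ = $43,742 → take SL $43,742. Book value $59,342.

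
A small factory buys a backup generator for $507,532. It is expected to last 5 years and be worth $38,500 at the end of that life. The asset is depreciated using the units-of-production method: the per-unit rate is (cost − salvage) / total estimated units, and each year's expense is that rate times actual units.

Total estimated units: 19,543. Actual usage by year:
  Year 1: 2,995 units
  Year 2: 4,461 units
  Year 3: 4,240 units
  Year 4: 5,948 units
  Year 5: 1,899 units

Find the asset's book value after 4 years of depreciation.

$84,076

Depreciable base = $507,532 − $38,500 = $469,032.
Rate = $469,032 / 19,543 units = $24 per unit.
Year 1: 2,995 × $24 = $71,880. Book value $435,652.
Year 2: 4,461 × $24 = $107,064. Book value $328,588.
Year 3: 4,240 × $24 = $101,760. Book value $226,828.
Year 4: 5,948 × $24 = $142,752. Book value $84,076.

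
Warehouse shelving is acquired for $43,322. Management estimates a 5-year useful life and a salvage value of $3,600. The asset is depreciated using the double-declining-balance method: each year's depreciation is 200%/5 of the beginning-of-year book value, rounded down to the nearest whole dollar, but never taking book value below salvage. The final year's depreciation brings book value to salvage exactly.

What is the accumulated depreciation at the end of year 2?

Depreciable base = $43,322 − $3,600 = $39,722.
Year 1: ⌊$43,322 × 200%/5⌋ = $17,328. Book value $25,994.
Year 2: ⌊$25,994 × 200%/5⌋ = $10,397. Book value $15,597.
Accumulated through year 2 = $43,322 − $15,597 = $27,725.

$27,725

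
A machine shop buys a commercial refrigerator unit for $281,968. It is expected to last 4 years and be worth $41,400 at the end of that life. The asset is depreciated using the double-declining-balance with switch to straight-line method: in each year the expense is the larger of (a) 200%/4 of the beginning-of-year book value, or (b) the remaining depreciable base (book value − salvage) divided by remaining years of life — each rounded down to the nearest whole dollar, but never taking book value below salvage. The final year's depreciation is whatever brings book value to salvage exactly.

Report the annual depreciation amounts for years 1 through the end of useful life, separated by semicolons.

Depreciable base = $281,968 − $41,400 = $240,568.
Year 1: DB = ⌊$281,968 × 200%/4⌋ = $140,984; SL = ⌊$240,568/4⌋ = $60,142 → take DB $140,984. Book value $140,984.
Year 2: DB = ⌊$140,984 × 200%/4⌋ = $70,492; SL = ⌊$99,584/3⌋ = $33,194 → take DB $70,492. Book value $70,492.
Year 3: DB = ⌊$70,492 × 200%/4⌋ = $35,246; SL = ⌊$29,092/2⌋ = $14,546 → take DB $35,246, capped at $29,092. Book value $41,400.
Year 4 (final): $41,400 − $41,400 = $0. Book value $41,400.

$140,984; $70,492; $29,092; $0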